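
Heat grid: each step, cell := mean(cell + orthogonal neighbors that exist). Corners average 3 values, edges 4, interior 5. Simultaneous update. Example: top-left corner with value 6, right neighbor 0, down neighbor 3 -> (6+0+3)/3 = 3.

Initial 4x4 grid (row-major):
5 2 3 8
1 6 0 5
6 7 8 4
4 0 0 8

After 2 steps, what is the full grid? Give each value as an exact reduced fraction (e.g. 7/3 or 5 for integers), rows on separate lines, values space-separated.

Answer: 67/18 787/240 1019/240 77/18
223/60 43/10 189/50 607/120
133/30 393/100 477/100 183/40
127/36 929/240 291/80 19/4

Derivation:
After step 1:
  8/3 4 13/4 16/3
  9/2 16/5 22/5 17/4
  9/2 27/5 19/5 25/4
  10/3 11/4 4 4
After step 2:
  67/18 787/240 1019/240 77/18
  223/60 43/10 189/50 607/120
  133/30 393/100 477/100 183/40
  127/36 929/240 291/80 19/4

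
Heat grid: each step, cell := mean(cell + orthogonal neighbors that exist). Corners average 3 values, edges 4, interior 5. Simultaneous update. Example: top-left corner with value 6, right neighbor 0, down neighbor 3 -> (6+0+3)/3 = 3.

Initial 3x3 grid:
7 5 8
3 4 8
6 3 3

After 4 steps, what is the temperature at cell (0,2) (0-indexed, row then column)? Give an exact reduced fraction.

Answer: 241699/43200

Derivation:
Step 1: cell (0,2) = 7
Step 2: cell (0,2) = 25/4
Step 3: cell (0,2) = 4177/720
Step 4: cell (0,2) = 241699/43200
Full grid after step 4:
  56281/10800 43253/8000 241699/43200
  351527/72000 1835963/360000 4562449/864000
  50081/10800 1024831/216000 644297/129600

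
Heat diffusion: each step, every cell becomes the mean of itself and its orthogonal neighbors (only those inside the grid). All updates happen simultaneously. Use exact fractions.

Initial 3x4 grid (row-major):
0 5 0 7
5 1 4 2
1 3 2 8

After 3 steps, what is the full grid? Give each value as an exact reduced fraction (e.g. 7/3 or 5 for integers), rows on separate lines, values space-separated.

After step 1:
  10/3 3/2 4 3
  7/4 18/5 9/5 21/4
  3 7/4 17/4 4
After step 2:
  79/36 373/120 103/40 49/12
  701/240 52/25 189/50 281/80
  13/6 63/20 59/20 9/2
After step 3:
  5921/2160 4481/1800 254/75 2441/720
  33703/14400 18047/6000 5959/2000 19051/4800
  659/240 194/75 719/200 877/240

Answer: 5921/2160 4481/1800 254/75 2441/720
33703/14400 18047/6000 5959/2000 19051/4800
659/240 194/75 719/200 877/240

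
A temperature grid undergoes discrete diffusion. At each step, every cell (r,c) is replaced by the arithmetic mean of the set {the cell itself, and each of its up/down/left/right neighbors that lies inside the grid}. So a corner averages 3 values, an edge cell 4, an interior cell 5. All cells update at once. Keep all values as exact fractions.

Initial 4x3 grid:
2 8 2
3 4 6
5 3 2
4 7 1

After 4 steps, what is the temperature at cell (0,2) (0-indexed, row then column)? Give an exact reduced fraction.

Step 1: cell (0,2) = 16/3
Step 2: cell (0,2) = 77/18
Step 3: cell (0,2) = 4699/1080
Step 4: cell (0,2) = 27101/6480
Full grid after step 4:
  53947/12960 36577/8640 27101/6480
  35747/8640 146597/36000 17521/4320
  176443/43200 286249/72000 82859/21600
  105839/25920 680777/172800 97889/25920

Answer: 27101/6480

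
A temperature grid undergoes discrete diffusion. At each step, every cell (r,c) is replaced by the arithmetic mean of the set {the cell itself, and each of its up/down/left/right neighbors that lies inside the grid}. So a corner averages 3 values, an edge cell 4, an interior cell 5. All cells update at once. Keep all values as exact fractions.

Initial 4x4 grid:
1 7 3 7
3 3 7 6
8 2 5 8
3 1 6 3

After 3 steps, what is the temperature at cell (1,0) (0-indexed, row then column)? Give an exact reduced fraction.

Answer: 5591/1440

Derivation:
Step 1: cell (1,0) = 15/4
Step 2: cell (1,0) = 949/240
Step 3: cell (1,0) = 5591/1440
Full grid after step 3:
  8629/2160 1529/360 9437/1800 1501/270
  5591/1440 26539/6000 373/75 1309/225
  9401/2400 817/200 29827/6000 1196/225
  1343/360 9581/2400 32047/7200 11101/2160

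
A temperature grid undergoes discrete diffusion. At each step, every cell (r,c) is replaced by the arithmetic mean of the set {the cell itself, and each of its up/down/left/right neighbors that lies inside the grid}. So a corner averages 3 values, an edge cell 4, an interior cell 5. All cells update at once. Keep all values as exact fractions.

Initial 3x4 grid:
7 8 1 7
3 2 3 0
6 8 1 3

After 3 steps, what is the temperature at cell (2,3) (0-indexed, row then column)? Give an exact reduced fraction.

Step 1: cell (2,3) = 4/3
Step 2: cell (2,3) = 25/9
Step 3: cell (2,3) = 5489/2160
Full grid after step 3:
  3661/720 10339/2400 27877/7200 3257/1080
  34087/7200 26821/6000 3131/1000 14503/4800
  5279/1080 3599/900 12301/3600 5489/2160

Answer: 5489/2160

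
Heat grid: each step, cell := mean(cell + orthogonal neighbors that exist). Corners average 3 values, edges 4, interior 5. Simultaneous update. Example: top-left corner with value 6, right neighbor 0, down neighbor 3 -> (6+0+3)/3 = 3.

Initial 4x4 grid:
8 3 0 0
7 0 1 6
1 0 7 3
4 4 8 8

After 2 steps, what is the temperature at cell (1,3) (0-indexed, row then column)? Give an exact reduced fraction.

Answer: 133/40

Derivation:
Step 1: cell (1,3) = 5/2
Step 2: cell (1,3) = 133/40
Full grid after step 2:
  17/4 239/80 171/80 11/6
  19/5 283/100 123/50 133/40
  31/10 77/25 87/20 559/120
  10/3 323/80 1253/240 229/36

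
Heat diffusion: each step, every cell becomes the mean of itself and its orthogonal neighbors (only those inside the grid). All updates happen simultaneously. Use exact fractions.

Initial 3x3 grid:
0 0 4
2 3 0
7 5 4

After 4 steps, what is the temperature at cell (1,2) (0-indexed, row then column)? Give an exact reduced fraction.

Step 1: cell (1,2) = 11/4
Step 2: cell (1,2) = 109/48
Step 3: cell (1,2) = 7607/2880
Step 4: cell (1,2) = 440629/172800
Full grid after step 4:
  58717/25920 120743/57600 28231/12960
  116401/43200 195373/72000 440629/172800
  84757/25920 546029/172800 4459/1440

Answer: 440629/172800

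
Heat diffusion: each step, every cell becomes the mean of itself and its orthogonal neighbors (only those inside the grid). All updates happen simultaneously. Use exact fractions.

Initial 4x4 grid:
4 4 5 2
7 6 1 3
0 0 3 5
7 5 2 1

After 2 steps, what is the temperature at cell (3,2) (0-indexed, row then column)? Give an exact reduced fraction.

Step 1: cell (3,2) = 11/4
Step 2: cell (3,2) = 667/240
Full grid after step 2:
  14/3 327/80 881/240 109/36
  327/80 19/5 303/100 761/240
  291/80 78/25 287/100 637/240
  11/3 261/80 667/240 101/36

Answer: 667/240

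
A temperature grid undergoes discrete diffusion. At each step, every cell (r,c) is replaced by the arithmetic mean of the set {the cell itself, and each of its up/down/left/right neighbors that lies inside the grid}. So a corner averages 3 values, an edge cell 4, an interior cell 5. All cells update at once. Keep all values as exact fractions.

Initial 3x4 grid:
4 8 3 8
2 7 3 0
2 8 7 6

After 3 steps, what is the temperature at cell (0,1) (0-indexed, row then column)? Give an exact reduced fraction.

Step 1: cell (0,1) = 11/2
Step 2: cell (0,1) = 319/60
Step 3: cell (0,1) = 17633/3600
Full grid after step 3:
  10411/2160 17633/3600 17573/3600 1901/432
  67307/14400 30313/6000 9541/2000 22159/4800
  1159/240 6011/1200 18373/3600 2017/432

Answer: 17633/3600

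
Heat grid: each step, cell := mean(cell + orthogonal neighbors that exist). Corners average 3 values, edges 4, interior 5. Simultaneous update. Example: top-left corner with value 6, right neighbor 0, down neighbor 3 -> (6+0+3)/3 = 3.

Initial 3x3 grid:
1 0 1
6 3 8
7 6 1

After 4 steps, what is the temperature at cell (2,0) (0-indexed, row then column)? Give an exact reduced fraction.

Step 1: cell (2,0) = 19/3
Step 2: cell (2,0) = 89/18
Step 3: cell (2,0) = 5173/1080
Step 4: cell (2,0) = 282371/64800
Full grid after step 4:
  215621/64800 2839439/864000 68257/21600
  3424939/864000 335117/90000 1076813/288000
  282371/64800 3788939/864000 88907/21600

Answer: 282371/64800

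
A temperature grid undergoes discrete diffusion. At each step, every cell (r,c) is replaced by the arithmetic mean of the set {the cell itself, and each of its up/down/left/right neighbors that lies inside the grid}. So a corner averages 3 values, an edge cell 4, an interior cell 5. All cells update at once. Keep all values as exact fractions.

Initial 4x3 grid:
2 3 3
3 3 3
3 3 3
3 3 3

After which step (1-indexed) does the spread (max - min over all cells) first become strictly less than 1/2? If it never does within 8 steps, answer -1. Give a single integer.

Step 1: max=3, min=8/3, spread=1/3
  -> spread < 1/2 first at step 1
Step 2: max=3, min=49/18, spread=5/18
Step 3: max=3, min=607/216, spread=41/216
Step 4: max=3, min=73543/25920, spread=4217/25920
Step 5: max=21521/7200, min=4456451/1555200, spread=38417/311040
Step 6: max=429403/144000, min=268735789/93312000, spread=1903471/18662400
Step 7: max=12844241/4320000, min=16195170911/5598720000, spread=18038617/223948800
Step 8: max=1153473241/388800000, min=974501417149/335923200000, spread=883978523/13436928000

Answer: 1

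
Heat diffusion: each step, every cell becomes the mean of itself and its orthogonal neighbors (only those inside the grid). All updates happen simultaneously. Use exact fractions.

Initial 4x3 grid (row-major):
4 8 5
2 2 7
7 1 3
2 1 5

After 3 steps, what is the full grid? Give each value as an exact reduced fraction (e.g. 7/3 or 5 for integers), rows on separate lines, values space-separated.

After step 1:
  14/3 19/4 20/3
  15/4 4 17/4
  3 14/5 4
  10/3 9/4 3
After step 2:
  79/18 241/48 47/9
  185/48 391/100 227/48
  773/240 321/100 281/80
  103/36 683/240 37/12
After step 3:
  955/216 66751/14400 539/108
  27673/7200 24869/6000 31273/7200
  23663/7200 20039/6000 2907/800
  1607/540 43201/14400 1133/360

Answer: 955/216 66751/14400 539/108
27673/7200 24869/6000 31273/7200
23663/7200 20039/6000 2907/800
1607/540 43201/14400 1133/360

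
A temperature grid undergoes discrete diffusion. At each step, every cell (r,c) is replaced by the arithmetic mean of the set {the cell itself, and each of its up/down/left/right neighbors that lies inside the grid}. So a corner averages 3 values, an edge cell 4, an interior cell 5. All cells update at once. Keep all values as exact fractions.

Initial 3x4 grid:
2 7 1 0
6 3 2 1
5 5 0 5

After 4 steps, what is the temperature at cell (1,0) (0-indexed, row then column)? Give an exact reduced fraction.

Answer: 2758/675

Derivation:
Step 1: cell (1,0) = 4
Step 2: cell (1,0) = 71/15
Step 3: cell (1,0) = 367/90
Step 4: cell (1,0) = 2758/675
Full grid after step 4:
  5563/1440 49639/14400 107513/43200 27443/12960
  2758/675 12211/3600 2447/900 89243/43200
  51367/12960 155617/43200 38971/14400 10121/4320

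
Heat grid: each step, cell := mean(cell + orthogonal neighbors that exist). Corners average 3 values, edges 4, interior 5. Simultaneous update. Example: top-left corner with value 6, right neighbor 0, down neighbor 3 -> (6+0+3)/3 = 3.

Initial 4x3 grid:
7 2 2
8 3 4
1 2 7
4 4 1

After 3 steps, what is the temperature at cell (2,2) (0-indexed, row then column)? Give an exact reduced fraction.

Answer: 2111/600

Derivation:
Step 1: cell (2,2) = 7/2
Step 2: cell (2,2) = 149/40
Step 3: cell (2,2) = 2111/600
Full grid after step 3:
  2347/540 28487/7200 971/270
  15071/3600 11533/3000 6523/1800
  4447/1200 7227/2000 2111/600
  2443/720 15973/4800 2503/720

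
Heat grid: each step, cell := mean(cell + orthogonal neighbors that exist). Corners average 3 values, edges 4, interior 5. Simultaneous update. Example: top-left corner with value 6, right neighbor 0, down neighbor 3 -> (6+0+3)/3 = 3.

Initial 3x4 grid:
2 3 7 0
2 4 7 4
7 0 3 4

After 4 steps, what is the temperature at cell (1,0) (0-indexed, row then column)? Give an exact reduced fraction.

Step 1: cell (1,0) = 15/4
Step 2: cell (1,0) = 737/240
Step 3: cell (1,0) = 49459/14400
Step 4: cell (1,0) = 2920121/864000
Full grid after step 4:
  451819/129600 779189/216000 845269/216000 509519/129600
  2920121/864000 1319449/360000 1366249/360000 3407741/864000
  148723/43200 63547/18000 51259/13500 493769/129600

Answer: 2920121/864000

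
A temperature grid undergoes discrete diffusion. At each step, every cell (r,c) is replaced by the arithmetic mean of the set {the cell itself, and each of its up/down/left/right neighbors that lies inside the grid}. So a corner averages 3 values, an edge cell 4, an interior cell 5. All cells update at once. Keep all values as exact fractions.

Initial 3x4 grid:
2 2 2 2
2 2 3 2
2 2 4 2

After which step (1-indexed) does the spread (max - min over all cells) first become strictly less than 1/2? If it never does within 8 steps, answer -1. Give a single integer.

Step 1: max=11/4, min=2, spread=3/4
Step 2: max=631/240, min=2, spread=151/240
Step 3: max=2723/1080, min=493/240, spread=1009/2160
  -> spread < 1/2 first at step 3
Step 4: max=319181/129600, min=15167/7200, spread=1847/5184
Step 5: max=18872809/7776000, min=77089/36000, spread=444317/1555200
Step 6: max=1117428911/466560000, min=28148951/12960000, spread=4162667/18662400
Step 7: max=66410120749/27993600000, min=1706024909/777600000, spread=199728961/1119744000
Step 8: max=3953334169991/1679616000000, min=11467565059/5184000000, spread=1902744727/13436928000

Answer: 3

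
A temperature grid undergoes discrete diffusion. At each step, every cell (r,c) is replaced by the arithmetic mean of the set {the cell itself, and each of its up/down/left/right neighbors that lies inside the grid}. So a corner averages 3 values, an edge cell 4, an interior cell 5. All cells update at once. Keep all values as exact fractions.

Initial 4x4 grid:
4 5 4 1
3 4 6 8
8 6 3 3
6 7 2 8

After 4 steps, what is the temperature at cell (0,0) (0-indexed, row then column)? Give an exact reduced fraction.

Step 1: cell (0,0) = 4
Step 2: cell (0,0) = 13/3
Step 3: cell (0,0) = 3221/720
Step 4: cell (0,0) = 100043/21600
Full grid after step 4:
  100043/21600 323857/72000 974003/216000 289223/64800
  5498/1125 289609/60000 830333/180000 502309/108000
  2687/500 306389/60000 35561/7200 509389/108000
  4429/800 388133/72000 1075823/216000 316451/64800

Answer: 100043/21600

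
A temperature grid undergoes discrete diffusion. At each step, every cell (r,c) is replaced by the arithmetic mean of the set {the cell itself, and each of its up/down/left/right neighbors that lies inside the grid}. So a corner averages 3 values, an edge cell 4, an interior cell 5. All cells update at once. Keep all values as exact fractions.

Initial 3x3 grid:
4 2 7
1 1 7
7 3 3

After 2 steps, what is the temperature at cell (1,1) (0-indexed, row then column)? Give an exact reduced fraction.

Step 1: cell (1,1) = 14/5
Step 2: cell (1,1) = 351/100
Full grid after step 2:
  109/36 419/120 40/9
  241/80 351/100 509/120
  125/36 143/40 37/9

Answer: 351/100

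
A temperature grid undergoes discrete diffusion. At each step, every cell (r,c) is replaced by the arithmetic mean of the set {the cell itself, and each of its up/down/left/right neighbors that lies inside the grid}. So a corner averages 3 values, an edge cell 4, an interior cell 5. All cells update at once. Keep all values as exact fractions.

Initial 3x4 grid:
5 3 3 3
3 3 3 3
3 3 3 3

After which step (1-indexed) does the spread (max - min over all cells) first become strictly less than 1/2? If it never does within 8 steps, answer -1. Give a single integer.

Answer: 3

Derivation:
Step 1: max=11/3, min=3, spread=2/3
Step 2: max=32/9, min=3, spread=5/9
Step 3: max=365/108, min=3, spread=41/108
  -> spread < 1/2 first at step 3
Step 4: max=43097/12960, min=3, spread=4217/12960
Step 5: max=2541949/777600, min=10879/3600, spread=38417/155520
Step 6: max=151168211/46656000, min=218597/72000, spread=1903471/9331200
Step 7: max=8999069089/2799360000, min=6595759/2160000, spread=18038617/111974400
Step 8: max=537152982851/167961600000, min=596126759/194400000, spread=883978523/6718464000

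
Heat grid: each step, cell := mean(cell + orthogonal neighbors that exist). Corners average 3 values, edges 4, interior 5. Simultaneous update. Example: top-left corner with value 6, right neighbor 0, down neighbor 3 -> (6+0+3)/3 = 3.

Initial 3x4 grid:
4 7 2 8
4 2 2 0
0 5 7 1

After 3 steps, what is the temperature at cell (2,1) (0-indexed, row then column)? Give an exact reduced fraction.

Step 1: cell (2,1) = 7/2
Step 2: cell (2,1) = 57/16
Step 3: cell (2,1) = 7777/2400
Full grid after step 3:
  47/12 4501/1200 853/225 7241/2160
  2729/800 7361/2000 3283/1000 15689/4800
  163/48 7777/2400 23971/7200 406/135

Answer: 7777/2400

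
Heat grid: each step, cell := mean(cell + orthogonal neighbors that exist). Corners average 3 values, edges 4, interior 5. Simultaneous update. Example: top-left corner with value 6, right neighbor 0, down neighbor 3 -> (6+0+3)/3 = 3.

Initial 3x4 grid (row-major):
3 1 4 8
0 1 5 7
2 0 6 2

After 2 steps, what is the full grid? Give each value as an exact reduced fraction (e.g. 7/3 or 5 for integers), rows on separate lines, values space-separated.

Answer: 61/36 569/240 1061/240 49/9
49/40 12/5 77/20 643/120
53/36 227/120 151/40 55/12

Derivation:
After step 1:
  4/3 9/4 9/2 19/3
  3/2 7/5 23/5 11/2
  2/3 9/4 13/4 5
After step 2:
  61/36 569/240 1061/240 49/9
  49/40 12/5 77/20 643/120
  53/36 227/120 151/40 55/12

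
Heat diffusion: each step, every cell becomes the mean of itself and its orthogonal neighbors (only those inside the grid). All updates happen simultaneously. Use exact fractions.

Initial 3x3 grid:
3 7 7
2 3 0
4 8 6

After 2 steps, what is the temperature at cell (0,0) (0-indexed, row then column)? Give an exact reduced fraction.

Step 1: cell (0,0) = 4
Step 2: cell (0,0) = 4
Full grid after step 2:
  4 53/12 41/9
  47/12 17/4 13/3
  155/36 223/48 167/36

Answer: 4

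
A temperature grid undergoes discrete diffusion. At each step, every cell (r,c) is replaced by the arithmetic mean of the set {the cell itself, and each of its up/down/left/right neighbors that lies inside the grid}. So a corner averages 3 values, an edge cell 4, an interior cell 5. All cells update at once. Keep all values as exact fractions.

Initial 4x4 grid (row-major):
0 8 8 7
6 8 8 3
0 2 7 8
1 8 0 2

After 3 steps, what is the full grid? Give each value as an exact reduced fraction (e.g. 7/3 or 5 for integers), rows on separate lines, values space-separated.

Answer: 5447/1080 41587/7200 15649/2400 519/80
32227/7200 16031/3000 11981/2000 3641/600
8753/2400 8887/2000 14863/3000 9197/1800
473/144 1453/400 15289/3600 935/216

Derivation:
After step 1:
  14/3 6 31/4 6
  7/2 32/5 34/5 13/2
  9/4 5 5 5
  3 11/4 17/4 10/3
After step 2:
  85/18 1489/240 531/80 27/4
  1009/240 277/50 649/100 243/40
  55/16 107/25 521/100 119/24
  8/3 15/4 23/6 151/36
After step 3:
  5447/1080 41587/7200 15649/2400 519/80
  32227/7200 16031/3000 11981/2000 3641/600
  8753/2400 8887/2000 14863/3000 9197/1800
  473/144 1453/400 15289/3600 935/216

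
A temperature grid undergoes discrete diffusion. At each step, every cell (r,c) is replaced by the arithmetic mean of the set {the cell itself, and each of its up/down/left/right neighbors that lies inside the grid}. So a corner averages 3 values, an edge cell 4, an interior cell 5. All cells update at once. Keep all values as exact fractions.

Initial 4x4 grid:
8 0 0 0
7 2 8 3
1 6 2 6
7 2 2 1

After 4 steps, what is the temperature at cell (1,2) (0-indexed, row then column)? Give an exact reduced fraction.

Answer: 201337/60000

Derivation:
Step 1: cell (1,2) = 3
Step 2: cell (1,2) = 373/100
Step 3: cell (1,2) = 1211/400
Step 4: cell (1,2) = 201337/60000
Full grid after step 4:
  27463/7200 14309/4000 21061/7200 61783/21600
  296477/72000 214211/60000 201337/60000 42143/14400
  844871/216000 138547/36000 195307/60000 236651/72000
  51037/12960 189359/54000 61579/18000 67133/21600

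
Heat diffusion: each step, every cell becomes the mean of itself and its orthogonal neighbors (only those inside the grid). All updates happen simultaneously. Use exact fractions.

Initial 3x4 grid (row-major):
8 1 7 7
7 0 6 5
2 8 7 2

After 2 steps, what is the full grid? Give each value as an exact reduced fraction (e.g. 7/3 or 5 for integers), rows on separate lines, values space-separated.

After step 1:
  16/3 4 21/4 19/3
  17/4 22/5 5 5
  17/3 17/4 23/4 14/3
After step 2:
  163/36 1139/240 247/48 199/36
  393/80 219/50 127/25 21/4
  85/18 301/60 59/12 185/36

Answer: 163/36 1139/240 247/48 199/36
393/80 219/50 127/25 21/4
85/18 301/60 59/12 185/36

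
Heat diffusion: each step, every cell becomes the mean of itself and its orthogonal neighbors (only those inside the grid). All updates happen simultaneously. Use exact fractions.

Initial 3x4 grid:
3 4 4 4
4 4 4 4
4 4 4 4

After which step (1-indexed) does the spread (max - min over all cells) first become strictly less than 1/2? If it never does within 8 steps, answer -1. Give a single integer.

Answer: 1

Derivation:
Step 1: max=4, min=11/3, spread=1/3
  -> spread < 1/2 first at step 1
Step 2: max=4, min=67/18, spread=5/18
Step 3: max=4, min=823/216, spread=41/216
Step 4: max=4, min=99463/25920, spread=4217/25920
Step 5: max=28721/7200, min=6011651/1555200, spread=38417/311040
Step 6: max=573403/144000, min=362047789/93312000, spread=1903471/18662400
Step 7: max=17164241/4320000, min=21793890911/5598720000, spread=18038617/223948800
Step 8: max=1542273241/388800000, min=1310424617149/335923200000, spread=883978523/13436928000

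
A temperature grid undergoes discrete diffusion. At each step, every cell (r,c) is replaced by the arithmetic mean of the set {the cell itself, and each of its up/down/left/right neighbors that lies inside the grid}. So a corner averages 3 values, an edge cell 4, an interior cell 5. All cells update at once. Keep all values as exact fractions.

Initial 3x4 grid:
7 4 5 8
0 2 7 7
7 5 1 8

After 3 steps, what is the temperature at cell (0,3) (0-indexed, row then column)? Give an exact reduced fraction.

Step 1: cell (0,3) = 20/3
Step 2: cell (0,3) = 121/18
Step 3: cell (0,3) = 814/135
Full grid after step 3:
  4433/1080 3229/720 3943/720 814/135
  2851/720 2617/600 509/100 963/160
  713/180 21/5 1819/360 6007/1080

Answer: 814/135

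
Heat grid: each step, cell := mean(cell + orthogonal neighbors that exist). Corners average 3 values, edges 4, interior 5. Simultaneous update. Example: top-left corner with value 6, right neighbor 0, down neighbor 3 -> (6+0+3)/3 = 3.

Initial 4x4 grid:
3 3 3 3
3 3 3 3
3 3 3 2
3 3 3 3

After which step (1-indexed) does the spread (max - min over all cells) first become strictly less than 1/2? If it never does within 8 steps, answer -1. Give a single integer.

Step 1: max=3, min=8/3, spread=1/3
  -> spread < 1/2 first at step 1
Step 2: max=3, min=329/120, spread=31/120
Step 3: max=3, min=3029/1080, spread=211/1080
Step 4: max=3, min=307157/108000, spread=16843/108000
Step 5: max=26921/9000, min=2777357/972000, spread=130111/972000
Step 6: max=1612841/540000, min=83837633/29160000, spread=3255781/29160000
Step 7: max=1608893/540000, min=2524046309/874800000, spread=82360351/874800000
Step 8: max=289093559/97200000, min=75980683109/26244000000, spread=2074577821/26244000000

Answer: 1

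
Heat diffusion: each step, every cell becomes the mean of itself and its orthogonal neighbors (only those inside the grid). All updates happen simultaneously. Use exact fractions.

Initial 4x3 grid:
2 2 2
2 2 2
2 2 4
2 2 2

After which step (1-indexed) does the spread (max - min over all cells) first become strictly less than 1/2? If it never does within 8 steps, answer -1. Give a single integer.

Answer: 3

Derivation:
Step 1: max=8/3, min=2, spread=2/3
Step 2: max=151/60, min=2, spread=31/60
Step 3: max=1291/540, min=2, spread=211/540
  -> spread < 1/2 first at step 3
Step 4: max=124897/54000, min=1847/900, spread=14077/54000
Step 5: max=1112407/486000, min=111683/54000, spread=5363/24300
Step 6: max=32900809/14580000, min=62869/30000, spread=93859/583200
Step 7: max=1959874481/874800000, min=102536467/48600000, spread=4568723/34992000
Step 8: max=116756435629/52488000000, min=3097618889/1458000000, spread=8387449/83980800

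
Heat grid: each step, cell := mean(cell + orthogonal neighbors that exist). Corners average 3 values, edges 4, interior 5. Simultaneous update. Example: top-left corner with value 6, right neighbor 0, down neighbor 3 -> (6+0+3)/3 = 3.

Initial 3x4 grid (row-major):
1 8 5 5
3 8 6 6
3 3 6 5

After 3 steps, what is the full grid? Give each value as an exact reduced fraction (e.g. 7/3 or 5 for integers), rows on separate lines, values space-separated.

After step 1:
  4 11/2 6 16/3
  15/4 28/5 31/5 11/2
  3 5 5 17/3
After step 2:
  53/12 211/40 691/120 101/18
  327/80 521/100 283/50 227/40
  47/12 93/20 82/15 97/18
After step 3:
  3307/720 1033/200 10037/1800 767/135
  21157/4800 9953/2000 2777/500 4467/800
  3037/720 5773/1200 19049/3600 5951/1080

Answer: 3307/720 1033/200 10037/1800 767/135
21157/4800 9953/2000 2777/500 4467/800
3037/720 5773/1200 19049/3600 5951/1080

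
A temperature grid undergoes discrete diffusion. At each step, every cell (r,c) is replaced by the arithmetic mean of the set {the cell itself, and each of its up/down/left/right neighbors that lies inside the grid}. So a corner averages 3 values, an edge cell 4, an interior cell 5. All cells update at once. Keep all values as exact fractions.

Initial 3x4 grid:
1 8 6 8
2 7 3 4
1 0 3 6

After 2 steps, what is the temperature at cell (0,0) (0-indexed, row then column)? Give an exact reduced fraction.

Step 1: cell (0,0) = 11/3
Step 2: cell (0,0) = 143/36
Full grid after step 2:
  143/36 233/48 447/80 35/6
  137/48 98/25 231/50 1211/240
  13/6 43/16 881/240 151/36

Answer: 143/36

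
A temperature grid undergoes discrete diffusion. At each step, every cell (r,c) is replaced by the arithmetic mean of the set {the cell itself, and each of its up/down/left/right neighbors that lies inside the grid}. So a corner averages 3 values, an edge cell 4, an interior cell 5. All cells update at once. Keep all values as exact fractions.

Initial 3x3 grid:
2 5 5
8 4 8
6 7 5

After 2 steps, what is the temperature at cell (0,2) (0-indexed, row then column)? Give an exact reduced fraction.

Step 1: cell (0,2) = 6
Step 2: cell (0,2) = 31/6
Full grid after step 2:
  14/3 107/20 31/6
  117/20 132/25 737/120
  35/6 767/120 53/9

Answer: 31/6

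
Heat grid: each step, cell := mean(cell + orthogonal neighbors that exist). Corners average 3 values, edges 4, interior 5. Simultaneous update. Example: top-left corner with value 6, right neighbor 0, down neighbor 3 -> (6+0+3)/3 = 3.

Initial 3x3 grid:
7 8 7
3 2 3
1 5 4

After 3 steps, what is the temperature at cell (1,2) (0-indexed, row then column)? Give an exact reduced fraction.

Answer: 441/100

Derivation:
Step 1: cell (1,2) = 4
Step 2: cell (1,2) = 91/20
Step 3: cell (1,2) = 441/100
Full grid after step 3:
  3539/720 6017/1200 463/90
  19643/4800 8741/2000 441/100
  2579/720 1439/400 353/90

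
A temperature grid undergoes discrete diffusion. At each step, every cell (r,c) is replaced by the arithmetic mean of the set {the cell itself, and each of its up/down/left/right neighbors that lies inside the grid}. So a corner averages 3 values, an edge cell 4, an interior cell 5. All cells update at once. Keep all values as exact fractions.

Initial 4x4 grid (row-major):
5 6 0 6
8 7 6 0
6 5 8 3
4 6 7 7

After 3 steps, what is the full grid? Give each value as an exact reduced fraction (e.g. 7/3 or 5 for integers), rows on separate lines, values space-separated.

After step 1:
  19/3 9/2 9/2 2
  13/2 32/5 21/5 15/4
  23/4 32/5 29/5 9/2
  16/3 11/2 7 17/3
After step 2:
  52/9 163/30 19/5 41/12
  1499/240 28/5 493/100 289/80
  1439/240 597/100 279/50 1183/240
  199/36 727/120 719/120 103/18
After step 3:
  12569/2160 371/72 879/200 2599/720
  8503/1440 6763/1200 9409/2000 10133/2400
  42731/7200 7009/1200 32881/6000 35719/7200
  12659/2160 21193/3600 21017/3600 11983/2160

Answer: 12569/2160 371/72 879/200 2599/720
8503/1440 6763/1200 9409/2000 10133/2400
42731/7200 7009/1200 32881/6000 35719/7200
12659/2160 21193/3600 21017/3600 11983/2160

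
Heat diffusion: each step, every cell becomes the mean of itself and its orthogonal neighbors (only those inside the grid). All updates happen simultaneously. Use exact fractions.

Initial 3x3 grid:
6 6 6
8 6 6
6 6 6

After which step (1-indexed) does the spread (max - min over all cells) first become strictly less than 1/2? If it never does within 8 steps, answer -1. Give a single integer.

Step 1: max=20/3, min=6, spread=2/3
Step 2: max=787/120, min=6, spread=67/120
Step 3: max=6917/1080, min=607/100, spread=1807/5400
  -> spread < 1/2 first at step 3
Step 4: max=2749963/432000, min=16561/2700, spread=33401/144000
Step 5: max=24557933/3888000, min=1663391/270000, spread=3025513/19440000
Step 6: max=9796126867/1555200000, min=89155949/14400000, spread=53531/497664
Step 7: max=585904925849/93312000000, min=24119116051/3888000000, spread=450953/5971968
Step 8: max=35101223560603/5598720000000, min=2900368610519/466560000000, spread=3799043/71663616

Answer: 3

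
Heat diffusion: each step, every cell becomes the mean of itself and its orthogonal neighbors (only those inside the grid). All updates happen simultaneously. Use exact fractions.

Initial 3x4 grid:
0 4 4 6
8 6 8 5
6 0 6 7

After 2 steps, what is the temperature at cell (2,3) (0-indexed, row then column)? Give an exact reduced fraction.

Answer: 71/12

Derivation:
Step 1: cell (2,3) = 6
Step 2: cell (2,3) = 71/12
Full grid after step 2:
  25/6 91/20 99/20 17/3
  283/60 24/5 113/20 233/40
  85/18 1177/240 431/80 71/12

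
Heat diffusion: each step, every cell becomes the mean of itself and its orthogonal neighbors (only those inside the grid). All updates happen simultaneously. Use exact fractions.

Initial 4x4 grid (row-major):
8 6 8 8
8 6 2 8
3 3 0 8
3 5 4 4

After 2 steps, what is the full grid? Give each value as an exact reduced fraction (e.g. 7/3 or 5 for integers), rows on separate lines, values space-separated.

After step 1:
  22/3 7 6 8
  25/4 5 24/5 13/2
  17/4 17/5 17/5 5
  11/3 15/4 13/4 16/3
After step 2:
  247/36 19/3 129/20 41/6
  137/24 529/100 257/50 243/40
  527/120 99/25 397/100 607/120
  35/9 211/60 59/15 163/36

Answer: 247/36 19/3 129/20 41/6
137/24 529/100 257/50 243/40
527/120 99/25 397/100 607/120
35/9 211/60 59/15 163/36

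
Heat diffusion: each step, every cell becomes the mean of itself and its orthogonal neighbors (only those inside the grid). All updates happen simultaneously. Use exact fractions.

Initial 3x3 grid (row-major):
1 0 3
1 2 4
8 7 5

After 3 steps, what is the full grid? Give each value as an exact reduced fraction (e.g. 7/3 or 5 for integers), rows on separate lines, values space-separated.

After step 1:
  2/3 3/2 7/3
  3 14/5 7/2
  16/3 11/2 16/3
After step 2:
  31/18 73/40 22/9
  59/20 163/50 419/120
  83/18 569/120 43/9
After step 3:
  2339/1080 5551/2400 1397/540
  3763/1200 9761/3000 25153/7200
  4429/1080 31303/7200 1171/270

Answer: 2339/1080 5551/2400 1397/540
3763/1200 9761/3000 25153/7200
4429/1080 31303/7200 1171/270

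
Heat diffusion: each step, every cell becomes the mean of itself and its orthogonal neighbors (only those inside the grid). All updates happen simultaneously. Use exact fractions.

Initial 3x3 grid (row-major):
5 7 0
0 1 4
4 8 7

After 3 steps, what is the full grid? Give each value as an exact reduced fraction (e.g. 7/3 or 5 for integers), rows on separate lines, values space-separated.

Answer: 509/144 9961/2880 1625/432
1711/480 1599/400 953/240
295/72 3059/720 499/108

Derivation:
After step 1:
  4 13/4 11/3
  5/2 4 3
  4 5 19/3
After step 2:
  13/4 179/48 119/36
  29/8 71/20 17/4
  23/6 29/6 43/9
After step 3:
  509/144 9961/2880 1625/432
  1711/480 1599/400 953/240
  295/72 3059/720 499/108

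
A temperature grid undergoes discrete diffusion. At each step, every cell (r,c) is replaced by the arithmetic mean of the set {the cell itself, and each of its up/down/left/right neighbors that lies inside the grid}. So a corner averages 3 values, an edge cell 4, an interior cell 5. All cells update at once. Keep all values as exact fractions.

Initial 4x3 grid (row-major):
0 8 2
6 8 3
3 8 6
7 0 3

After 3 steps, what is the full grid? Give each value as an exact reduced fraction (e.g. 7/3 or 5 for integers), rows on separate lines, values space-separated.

After step 1:
  14/3 9/2 13/3
  17/4 33/5 19/4
  6 5 5
  10/3 9/2 3
After step 2:
  161/36 201/40 163/36
  1291/240 251/50 1241/240
  223/48 271/50 71/16
  83/18 95/24 25/6
After step 3:
  10711/2160 3809/800 10601/2160
  35131/7200 5203/1000 34481/7200
  36101/7200 14089/3000 3839/800
  1903/432 32681/7200 67/16

Answer: 10711/2160 3809/800 10601/2160
35131/7200 5203/1000 34481/7200
36101/7200 14089/3000 3839/800
1903/432 32681/7200 67/16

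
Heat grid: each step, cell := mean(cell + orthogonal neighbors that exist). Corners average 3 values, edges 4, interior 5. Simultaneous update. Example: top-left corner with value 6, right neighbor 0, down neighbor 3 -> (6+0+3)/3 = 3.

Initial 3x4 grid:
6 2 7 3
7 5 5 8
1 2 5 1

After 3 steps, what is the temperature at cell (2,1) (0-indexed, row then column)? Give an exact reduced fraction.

Step 1: cell (2,1) = 13/4
Step 2: cell (2,1) = 421/120
Step 3: cell (2,1) = 3649/900
Full grid after step 3:
  277/60 11689/2400 11489/2400 41/8
  63559/14400 12883/3000 7159/1500 66629/14400
  8357/2160 3649/900 14621/3600 1955/432

Answer: 3649/900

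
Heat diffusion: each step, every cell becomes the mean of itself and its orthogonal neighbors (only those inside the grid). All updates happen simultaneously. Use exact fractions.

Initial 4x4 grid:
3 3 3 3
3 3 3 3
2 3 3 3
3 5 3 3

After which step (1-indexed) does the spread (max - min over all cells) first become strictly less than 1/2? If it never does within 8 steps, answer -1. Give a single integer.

Step 1: max=7/2, min=11/4, spread=3/4
Step 2: max=203/60, min=23/8, spread=61/120
Step 3: max=647/200, min=211/72, spread=137/450
  -> spread < 1/2 first at step 3
Step 4: max=172559/54000, min=31877/10800, spread=6587/27000
Step 5: max=568429/180000, min=961619/324000, spread=153883/810000
Step 6: max=152538083/48600000, min=29022419/9720000, spread=1856497/12150000
Step 7: max=506180897/162000000, min=174855031/58320000, spread=92126149/729000000
Step 8: max=15130468489/4860000000, min=26328933527/8748000000, spread=2264774383/21870000000

Answer: 3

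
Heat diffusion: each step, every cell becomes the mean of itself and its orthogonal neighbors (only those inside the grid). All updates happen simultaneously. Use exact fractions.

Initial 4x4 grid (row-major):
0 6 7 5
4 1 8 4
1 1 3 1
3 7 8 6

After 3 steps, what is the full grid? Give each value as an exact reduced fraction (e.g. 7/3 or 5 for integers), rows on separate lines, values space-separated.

After step 1:
  10/3 7/2 13/2 16/3
  3/2 4 23/5 9/2
  9/4 13/5 21/5 7/2
  11/3 19/4 6 5
After step 2:
  25/9 13/3 299/60 49/9
  133/48 81/25 119/25 269/60
  601/240 89/25 209/50 43/10
  32/9 1021/240 399/80 29/6
After step 3:
  1423/432 13801/3600 17569/3600 671/135
  20327/7200 22397/6000 3247/750 17089/3600
  22303/7200 10643/3000 1743/400 5339/1200
  3713/1080 29443/7200 3651/800 3389/720

Answer: 1423/432 13801/3600 17569/3600 671/135
20327/7200 22397/6000 3247/750 17089/3600
22303/7200 10643/3000 1743/400 5339/1200
3713/1080 29443/7200 3651/800 3389/720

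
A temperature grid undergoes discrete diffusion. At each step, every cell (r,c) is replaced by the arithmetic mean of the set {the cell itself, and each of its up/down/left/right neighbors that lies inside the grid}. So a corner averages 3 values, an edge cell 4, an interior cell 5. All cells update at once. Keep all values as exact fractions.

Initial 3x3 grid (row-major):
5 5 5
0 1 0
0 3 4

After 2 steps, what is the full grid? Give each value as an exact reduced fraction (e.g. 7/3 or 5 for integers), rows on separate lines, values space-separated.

Answer: 53/18 187/60 59/18
229/120 59/25 299/120
3/2 107/60 41/18

Derivation:
After step 1:
  10/3 4 10/3
  3/2 9/5 5/2
  1 2 7/3
After step 2:
  53/18 187/60 59/18
  229/120 59/25 299/120
  3/2 107/60 41/18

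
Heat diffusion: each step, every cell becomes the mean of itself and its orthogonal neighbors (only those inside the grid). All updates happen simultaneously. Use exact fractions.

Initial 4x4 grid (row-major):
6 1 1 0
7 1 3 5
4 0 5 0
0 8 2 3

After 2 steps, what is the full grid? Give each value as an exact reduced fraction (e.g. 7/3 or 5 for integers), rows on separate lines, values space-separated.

Answer: 137/36 317/120 17/8 7/4
859/240 63/20 213/100 41/16
297/80 53/20 327/100 107/48
37/12 73/20 8/3 113/36

Derivation:
After step 1:
  14/3 9/4 5/4 2
  9/2 12/5 3 2
  11/4 18/5 2 13/4
  4 5/2 9/2 5/3
After step 2:
  137/36 317/120 17/8 7/4
  859/240 63/20 213/100 41/16
  297/80 53/20 327/100 107/48
  37/12 73/20 8/3 113/36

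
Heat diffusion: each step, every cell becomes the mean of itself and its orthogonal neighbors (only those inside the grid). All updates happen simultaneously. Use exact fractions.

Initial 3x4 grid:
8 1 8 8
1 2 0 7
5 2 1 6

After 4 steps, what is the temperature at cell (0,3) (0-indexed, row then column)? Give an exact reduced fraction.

Answer: 618971/129600

Derivation:
Step 1: cell (0,3) = 23/3
Step 2: cell (0,3) = 103/18
Step 3: cell (0,3) = 11581/2160
Step 4: cell (0,3) = 618971/129600
Full grid after step 4:
  114469/32400 99007/27000 238699/54000 618971/129600
  55433/18000 205351/60000 1379431/360000 3928319/864000
  191413/64800 634681/216000 774421/216000 518021/129600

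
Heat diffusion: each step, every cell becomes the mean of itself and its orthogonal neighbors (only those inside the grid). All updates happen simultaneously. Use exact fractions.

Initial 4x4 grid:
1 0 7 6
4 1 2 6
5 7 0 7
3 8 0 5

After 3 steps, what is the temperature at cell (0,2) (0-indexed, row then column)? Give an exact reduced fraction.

Step 1: cell (0,2) = 15/4
Step 2: cell (0,2) = 233/60
Step 3: cell (0,2) = 6863/1800
Full grid after step 3:
  2819/1080 5293/1800 6863/1800 9947/2160
  11261/3600 9707/3000 4573/1200 32057/7200
  14401/3600 4603/1200 767/200 3329/800
  9677/2160 30257/7200 3129/800 1427/360

Answer: 6863/1800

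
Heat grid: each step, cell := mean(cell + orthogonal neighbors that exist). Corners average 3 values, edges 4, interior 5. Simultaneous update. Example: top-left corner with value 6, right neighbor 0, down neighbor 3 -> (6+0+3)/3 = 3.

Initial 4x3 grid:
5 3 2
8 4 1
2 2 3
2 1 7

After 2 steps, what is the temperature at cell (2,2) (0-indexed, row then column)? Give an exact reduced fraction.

Step 1: cell (2,2) = 13/4
Step 2: cell (2,2) = 709/240
Full grid after step 2:
  163/36 433/120 8/3
  1031/240 67/20 227/80
  739/240 63/20 709/240
  49/18 161/60 119/36

Answer: 709/240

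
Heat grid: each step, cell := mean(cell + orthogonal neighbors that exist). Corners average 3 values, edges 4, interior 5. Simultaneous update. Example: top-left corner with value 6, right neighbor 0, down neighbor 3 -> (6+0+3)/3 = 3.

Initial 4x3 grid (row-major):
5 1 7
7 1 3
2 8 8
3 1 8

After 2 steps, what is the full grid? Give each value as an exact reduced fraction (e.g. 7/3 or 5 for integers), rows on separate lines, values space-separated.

Answer: 139/36 31/8 143/36
205/48 4 115/24
59/16 99/20 127/24
4 25/6 209/36

Derivation:
After step 1:
  13/3 7/2 11/3
  15/4 4 19/4
  5 4 27/4
  2 5 17/3
After step 2:
  139/36 31/8 143/36
  205/48 4 115/24
  59/16 99/20 127/24
  4 25/6 209/36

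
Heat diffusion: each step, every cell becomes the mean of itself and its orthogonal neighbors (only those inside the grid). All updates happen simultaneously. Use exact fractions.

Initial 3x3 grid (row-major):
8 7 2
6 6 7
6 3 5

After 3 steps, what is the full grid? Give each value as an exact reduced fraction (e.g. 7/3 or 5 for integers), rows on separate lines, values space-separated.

Answer: 1477/240 84091/14400 11963/2160
14161/2400 33767/6000 19129/3600
671/120 2131/400 929/180

Derivation:
After step 1:
  7 23/4 16/3
  13/2 29/5 5
  5 5 5
After step 2:
  77/12 1433/240 193/36
  243/40 561/100 317/60
  11/2 26/5 5
After step 3:
  1477/240 84091/14400 11963/2160
  14161/2400 33767/6000 19129/3600
  671/120 2131/400 929/180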